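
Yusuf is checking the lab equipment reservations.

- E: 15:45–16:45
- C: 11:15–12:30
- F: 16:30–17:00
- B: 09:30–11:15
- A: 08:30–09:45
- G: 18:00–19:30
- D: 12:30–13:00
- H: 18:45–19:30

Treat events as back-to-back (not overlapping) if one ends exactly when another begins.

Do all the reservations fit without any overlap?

No

Two intervals overlap when each starts before the other ends.
Sorted by start: A, B, C, D, E, F, G, H.
B starts before A ends → A and B overlap.
That's a conflict, so the schedule is not conflict-free.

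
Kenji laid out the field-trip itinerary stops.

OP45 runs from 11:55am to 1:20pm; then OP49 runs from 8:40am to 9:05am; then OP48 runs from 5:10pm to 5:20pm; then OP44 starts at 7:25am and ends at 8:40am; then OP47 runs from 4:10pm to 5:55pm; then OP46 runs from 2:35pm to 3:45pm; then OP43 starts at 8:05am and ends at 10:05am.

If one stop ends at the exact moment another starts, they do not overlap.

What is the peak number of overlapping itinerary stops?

Walk through starts and ends in time order (an end at T is processed before a start at T):
7:25am start OP44 → 1
8:05am start OP43 → 2
8:40am end OP44 → 1
8:40am start OP49 → 2
9:05am end OP49 → 1
10:05am end OP43 → 0
11:55am start OP45 → 1
1:20pm end OP45 → 0
2:35pm start OP46 → 1
3:45pm end OP46 → 0
4:10pm start OP47 → 1
5:10pm start OP48 → 2
5:20pm end OP48 → 1
5:55pm end OP47 → 0
Peak is 2, at 8:05am (OP43, OP44).

2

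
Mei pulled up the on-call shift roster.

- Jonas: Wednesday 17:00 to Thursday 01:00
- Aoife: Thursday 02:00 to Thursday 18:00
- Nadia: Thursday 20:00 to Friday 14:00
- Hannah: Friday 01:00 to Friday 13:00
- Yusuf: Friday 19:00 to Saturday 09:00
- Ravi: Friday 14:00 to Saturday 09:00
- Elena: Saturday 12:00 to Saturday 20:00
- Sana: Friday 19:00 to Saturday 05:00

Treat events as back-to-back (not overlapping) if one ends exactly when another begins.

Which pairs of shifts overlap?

Hannah & Nadia, Ravi & Sana, Ravi & Yusuf, Sana & Yusuf

Two intervals overlap when each starts before the other ends.
Sorted by start: Jonas, Aoife, Nadia, Hannah, Ravi, Yusuf, Sana, Elena.
Aoife starts after Jonas ends, so Jonas has no further overlaps.
Nadia starts after Aoife ends, so Aoife has no further overlaps.
Hannah starts before Nadia ends → Nadia and Hannah overlap.
Ravi starts exactly when Nadia ends (back-to-back, no overlap), so Nadia has no further overlaps.
Ravi starts after Hannah ends, so Hannah has no further overlaps.
Yusuf starts before Ravi ends → Ravi and Yusuf overlap.
Sana starts before Ravi ends → Ravi and Sana overlap.
Elena starts after Ravi ends.
Sana starts before Yusuf ends → Yusuf and Sana overlap.
Elena starts after Yusuf ends.
Elena starts after Sana ends.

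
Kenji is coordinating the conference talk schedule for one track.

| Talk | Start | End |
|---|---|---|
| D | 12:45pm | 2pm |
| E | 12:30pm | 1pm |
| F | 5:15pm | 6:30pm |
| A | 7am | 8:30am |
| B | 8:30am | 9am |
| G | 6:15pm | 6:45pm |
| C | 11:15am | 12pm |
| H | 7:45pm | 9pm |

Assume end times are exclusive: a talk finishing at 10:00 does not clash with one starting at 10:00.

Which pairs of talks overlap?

Sorted by start: A, B, C, E, D, F, G, H.
B starts exactly when A ends (back-to-back, no overlap), so A has no further overlaps.
C starts after B ends, so B has no further overlaps.
E starts after C ends, so C has no further overlaps.
D starts before E ends → E and D overlap.
F starts after E ends, so E has no further overlaps.
F starts after D ends, so D has no further overlaps.
G starts before F ends → F and G overlap.
H starts after F ends.
H starts after G ends.

D & E, F & G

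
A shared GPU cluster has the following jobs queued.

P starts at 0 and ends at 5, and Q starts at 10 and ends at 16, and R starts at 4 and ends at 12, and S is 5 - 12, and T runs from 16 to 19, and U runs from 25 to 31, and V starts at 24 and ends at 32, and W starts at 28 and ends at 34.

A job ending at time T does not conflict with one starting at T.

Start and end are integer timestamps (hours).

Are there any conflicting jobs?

Two intervals overlap when each starts before the other ends.
Sorted by start: P, R, S, Q, T, V, U, W.
R starts before P ends → P and R overlap.
That's a conflict, so the schedule is not conflict-free.

Yes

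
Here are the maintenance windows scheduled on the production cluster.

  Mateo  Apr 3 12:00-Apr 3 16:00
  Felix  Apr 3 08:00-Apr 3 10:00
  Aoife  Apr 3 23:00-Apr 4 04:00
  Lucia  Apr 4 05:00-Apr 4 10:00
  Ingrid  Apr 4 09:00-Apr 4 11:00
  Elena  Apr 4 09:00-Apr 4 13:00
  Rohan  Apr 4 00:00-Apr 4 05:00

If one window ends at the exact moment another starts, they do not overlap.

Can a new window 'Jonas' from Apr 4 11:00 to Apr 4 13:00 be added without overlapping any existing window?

No — it overlaps Elena

Felix: ends Apr 3 10:00 at or before Jonas starts Apr 4 11:00 → clear.
Mateo: ends Apr 3 16:00 at or before Jonas starts Apr 4 11:00 → clear.
Aoife: ends Apr 4 04:00 at or before Jonas starts Apr 4 11:00 → clear.
Rohan: ends Apr 4 05:00 at or before Jonas starts Apr 4 11:00 → clear.
Lucia: ends Apr 4 10:00 at or before Jonas starts Apr 4 11:00 → clear.
Elena: starts Apr 4 09:00 before Jonas ends Apr 4 13:00, and ends Apr 4 13:00 after Jonas starts Apr 4 11:00 → overlap.
Ingrid: ends Apr 4 11:00 at or before Jonas starts Apr 4 11:00 → clear.
Jonas overlaps Elena.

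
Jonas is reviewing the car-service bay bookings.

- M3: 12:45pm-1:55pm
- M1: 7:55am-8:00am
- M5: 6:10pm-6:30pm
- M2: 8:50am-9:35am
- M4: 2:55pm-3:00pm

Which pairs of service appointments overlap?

no overlapping pairs

Check each pair: they overlap iff neither finishes before the other starts.
Sorted by start: M1, M2, M3, M4, M5.
M2 starts after M1 ends — done with M1.
M3 starts after M2 ends — done with M2.
M4 starts after M3 ends — done with M3.
M5 starts after M4 ends.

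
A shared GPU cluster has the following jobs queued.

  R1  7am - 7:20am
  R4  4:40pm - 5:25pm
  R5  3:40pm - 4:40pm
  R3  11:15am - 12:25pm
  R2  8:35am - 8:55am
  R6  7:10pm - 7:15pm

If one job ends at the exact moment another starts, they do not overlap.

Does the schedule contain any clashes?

No

Sorted by start: R1, R2, R3, R5, R4, R6.
R2 starts after R1 ends; R1 is clear from here.
R3 starts after R2 ends; R2 is clear from here.
R5 starts after R3 ends; R3 is clear from here.
R4 starts exactly when R5 ends (back-to-back, no overlap); R5 is clear from here.
R6 starts after R4 ends.
Every pair is clear; the schedule has no overlaps.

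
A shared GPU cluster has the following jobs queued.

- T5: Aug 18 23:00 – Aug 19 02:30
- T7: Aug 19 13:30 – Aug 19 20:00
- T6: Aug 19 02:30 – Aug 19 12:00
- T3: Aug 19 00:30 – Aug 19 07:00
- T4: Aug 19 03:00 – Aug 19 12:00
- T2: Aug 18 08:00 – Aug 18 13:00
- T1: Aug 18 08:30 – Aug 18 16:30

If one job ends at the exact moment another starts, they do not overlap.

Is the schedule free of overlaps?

Sorted by start: T2, T1, T5, T3, T6, T4, T7.
T1 starts before T2 ends → T2 and T1 overlap.
That's a conflict, so the schedule is not conflict-free.

No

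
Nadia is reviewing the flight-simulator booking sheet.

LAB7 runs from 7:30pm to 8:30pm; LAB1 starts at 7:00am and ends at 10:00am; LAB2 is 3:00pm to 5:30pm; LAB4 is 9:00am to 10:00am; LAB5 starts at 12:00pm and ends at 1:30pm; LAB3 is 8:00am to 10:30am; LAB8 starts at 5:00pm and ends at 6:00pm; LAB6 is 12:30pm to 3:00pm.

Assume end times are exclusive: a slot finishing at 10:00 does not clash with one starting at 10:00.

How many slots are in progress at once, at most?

3

Sweep the timeline, counting +1 at each start and −1 at each end (ends before starts at a tie):
7:00am start LAB1 → 1
8:00am start LAB3 → 2
9:00am start LAB4 → 3
10:00am end LAB1 → 2
10:00am end LAB4 → 1
10:30am end LAB3 → 0
12:00pm start LAB5 → 1
12:30pm start LAB6 → 2
1:30pm end LAB5 → 1
3:00pm end LAB6 → 0
3:00pm start LAB2 → 1
5:00pm start LAB8 → 2
5:30pm end LAB2 → 1
6:00pm end LAB8 → 0
7:30pm start LAB7 → 1
8:30pm end LAB7 → 0
Peak is 3, at 9:00am (LAB1, LAB3, LAB4).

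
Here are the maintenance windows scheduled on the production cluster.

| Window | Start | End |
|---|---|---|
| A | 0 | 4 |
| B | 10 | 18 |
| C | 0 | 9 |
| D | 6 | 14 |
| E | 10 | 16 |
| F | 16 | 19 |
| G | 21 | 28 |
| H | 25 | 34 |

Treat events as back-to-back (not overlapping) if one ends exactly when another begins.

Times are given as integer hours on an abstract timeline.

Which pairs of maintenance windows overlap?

A & C, B & D, B & E, B & F, C & D, D & E, G & H

Check each pair: they overlap iff neither finishes before the other starts.
Sorted by start: A, C, D, B, E, F, G, H.
C starts before A ends → A and C overlap.
D starts after A ends — done with A.
D starts before C ends → C and D overlap.
B starts after C ends — done with C.
B starts before D ends → D and B overlap.
E starts before D ends → D and E overlap.
F starts after D ends — done with D.
E starts before B ends → B and E overlap.
F starts before B ends → B and F overlap.
G starts after B ends — done with B.
F starts exactly when E ends (back-to-back, no overlap) — done with E.
G starts after F ends — done with F.
H starts before G ends → G and H overlap.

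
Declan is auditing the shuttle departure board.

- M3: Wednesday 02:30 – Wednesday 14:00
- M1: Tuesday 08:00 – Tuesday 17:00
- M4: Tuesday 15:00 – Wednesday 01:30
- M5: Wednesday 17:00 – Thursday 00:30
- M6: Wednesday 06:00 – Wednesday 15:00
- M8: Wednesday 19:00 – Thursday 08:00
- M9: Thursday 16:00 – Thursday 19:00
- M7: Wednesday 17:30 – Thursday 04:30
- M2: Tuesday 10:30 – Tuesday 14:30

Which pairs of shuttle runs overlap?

Sorted by start: M1, M2, M4, M3, M6, M5, M7, M8, M9.
M2 starts before M1 ends → M1 and M2 overlap.
M4 starts before M1 ends → M1 and M4 overlap.
M3 starts after M1 ends — done with M1.
M4 starts after M2 ends — done with M2.
M3 starts after M4 ends — done with M4.
M6 starts before M3 ends → M3 and M6 overlap.
M5 starts after M3 ends — done with M3.
M5 starts after M6 ends — done with M6.
M7 starts before M5 ends → M5 and M7 overlap.
M8 starts before M5 ends → M5 and M8 overlap.
M9 starts after M5 ends.
M8 starts before M7 ends → M7 and M8 overlap.
M9 starts after M7 ends.
M9 starts after M8 ends.

M1 & M2, M1 & M4, M3 & M6, M5 & M7, M5 & M8, M7 & M8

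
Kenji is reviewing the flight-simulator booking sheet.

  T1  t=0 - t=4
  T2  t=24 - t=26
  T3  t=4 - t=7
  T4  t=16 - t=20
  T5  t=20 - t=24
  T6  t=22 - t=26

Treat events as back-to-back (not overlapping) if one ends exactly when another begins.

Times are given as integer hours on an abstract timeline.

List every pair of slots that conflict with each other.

T2 & T6, T5 & T6

Sorted by start: T1, T3, T4, T5, T6, T2.
T3 starts exactly when T1 ends (back-to-back, no overlap), so nothing later overlaps T1 either.
T4 starts after T3 ends, so nothing later overlaps T3 either.
T5 starts exactly when T4 ends (back-to-back, no overlap), so nothing later overlaps T4 either.
T6 starts before T5 ends → T5 and T6 overlap.
T2 starts exactly when T5 ends (back-to-back, no overlap).
T2 starts before T6 ends → T6 and T2 overlap.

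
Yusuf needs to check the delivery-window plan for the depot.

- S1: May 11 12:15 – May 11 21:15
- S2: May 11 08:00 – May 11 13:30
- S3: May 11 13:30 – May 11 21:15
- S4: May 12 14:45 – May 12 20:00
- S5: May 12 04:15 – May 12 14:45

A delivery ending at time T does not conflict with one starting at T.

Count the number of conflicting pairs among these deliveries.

2

Sorted by start: S2, S1, S3, S5, S4.
S1 starts before S2 ends → S2 and S1 overlap.
S3 starts exactly when S2 ends (back-to-back, no overlap), so nothing later overlaps S2 either.
S3 starts before S1 ends → S1 and S3 overlap.
S5 starts after S1 ends, so nothing later overlaps S1 either.
S5 starts after S3 ends, so nothing later overlaps S3 either.
S4 starts exactly when S5 ends (back-to-back, no overlap).
Overlapping pairs: S1 & S2, S1 & S3 — 2 in total.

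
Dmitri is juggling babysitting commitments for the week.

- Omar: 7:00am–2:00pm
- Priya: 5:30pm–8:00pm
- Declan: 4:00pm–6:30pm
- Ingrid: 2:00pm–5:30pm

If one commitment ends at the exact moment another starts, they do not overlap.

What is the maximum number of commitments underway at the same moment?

2

Sweep the timeline, counting +1 at each start and −1 at each end (ends before starts at a tie):
7:00am start Omar → 1
2:00pm end Omar → 0
2:00pm start Ingrid → 1
4:00pm start Declan → 2
5:30pm end Ingrid → 1
5:30pm start Priya → 2
6:30pm end Declan → 1
8:00pm end Priya → 0
Peak is 2, at 4:00pm (Declan, Ingrid).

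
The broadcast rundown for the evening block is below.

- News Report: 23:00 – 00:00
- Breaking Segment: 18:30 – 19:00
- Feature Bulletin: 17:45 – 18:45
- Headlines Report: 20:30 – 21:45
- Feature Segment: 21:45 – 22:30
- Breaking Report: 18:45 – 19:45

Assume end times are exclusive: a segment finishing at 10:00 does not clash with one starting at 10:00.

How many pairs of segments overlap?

2

Sorted by start: Feature Bulletin, Breaking Segment, Breaking Report, Headlines Report, Feature Segment, News Report.
Breaking Segment starts before Feature Bulletin ends → Feature Bulletin and Breaking Segment overlap.
Breaking Report starts exactly when Feature Bulletin ends (back-to-back, no overlap), so Feature Bulletin has no further overlaps.
Breaking Report starts before Breaking Segment ends → Breaking Segment and Breaking Report overlap.
Headlines Report starts after Breaking Segment ends, so Breaking Segment has no further overlaps.
Headlines Report starts after Breaking Report ends, so Breaking Report has no further overlaps.
Feature Segment starts exactly when Headlines Report ends (back-to-back, no overlap), so Headlines Report has no further overlaps.
News Report starts after Feature Segment ends.
Overlapping pairs: Breaking Report & Breaking Segment, Breaking Segment & Feature Bulletin — 2 in total.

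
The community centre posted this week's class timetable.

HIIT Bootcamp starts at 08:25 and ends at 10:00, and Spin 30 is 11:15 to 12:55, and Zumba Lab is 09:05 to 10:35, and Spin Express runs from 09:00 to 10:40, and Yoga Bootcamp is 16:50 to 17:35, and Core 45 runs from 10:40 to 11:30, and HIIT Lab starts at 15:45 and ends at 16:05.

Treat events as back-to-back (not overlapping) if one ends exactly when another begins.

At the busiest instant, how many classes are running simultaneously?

3

Sweep the timeline, counting +1 at each start and −1 at each end (ends before starts at a tie):
08:25 start HIIT Bootcamp → 1
09:00 start Spin Express → 2
09:05 start Zumba Lab → 3
10:00 end HIIT Bootcamp → 2
10:35 end Zumba Lab → 1
10:40 end Spin Express → 0
10:40 start Core 45 → 1
11:15 start Spin 30 → 2
11:30 end Core 45 → 1
12:55 end Spin 30 → 0
15:45 start HIIT Lab → 1
16:05 end HIIT Lab → 0
16:50 start Yoga Bootcamp → 1
17:35 end Yoga Bootcamp → 0
Peak is 3, at 09:05 (HIIT Bootcamp, Spin Express, Zumba Lab).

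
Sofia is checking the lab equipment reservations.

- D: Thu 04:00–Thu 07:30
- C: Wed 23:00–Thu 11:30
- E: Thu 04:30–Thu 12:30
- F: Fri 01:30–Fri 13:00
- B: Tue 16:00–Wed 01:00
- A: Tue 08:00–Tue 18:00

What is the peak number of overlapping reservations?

Sweep the timeline, counting +1 at each start and −1 at each end (ends before starts at a tie):
Tue 08:00 start A → 1
Tue 16:00 start B → 2
Tue 18:00 end A → 1
Wed 01:00 end B → 0
Wed 23:00 start C → 1
Thu 04:00 start D → 2
Thu 04:30 start E → 3
Thu 07:30 end D → 2
Thu 11:30 end C → 1
Thu 12:30 end E → 0
Fri 01:30 start F → 1
Fri 13:00 end F → 0
Peak is 3, at Thu 04:30 (C, D, E).

3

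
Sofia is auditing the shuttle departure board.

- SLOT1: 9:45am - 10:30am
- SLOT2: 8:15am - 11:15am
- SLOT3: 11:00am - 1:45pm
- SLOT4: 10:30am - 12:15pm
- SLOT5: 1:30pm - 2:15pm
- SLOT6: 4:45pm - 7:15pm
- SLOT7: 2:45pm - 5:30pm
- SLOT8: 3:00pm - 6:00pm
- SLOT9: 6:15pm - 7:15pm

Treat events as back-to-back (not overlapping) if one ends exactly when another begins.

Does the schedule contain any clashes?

Yes

Sorted by start: SLOT2, SLOT1, SLOT4, SLOT3, SLOT5, SLOT7, SLOT8, SLOT6, SLOT9.
SLOT1 starts before SLOT2 ends → SLOT2 and SLOT1 overlap.
That's a conflict, so the schedule is not conflict-free.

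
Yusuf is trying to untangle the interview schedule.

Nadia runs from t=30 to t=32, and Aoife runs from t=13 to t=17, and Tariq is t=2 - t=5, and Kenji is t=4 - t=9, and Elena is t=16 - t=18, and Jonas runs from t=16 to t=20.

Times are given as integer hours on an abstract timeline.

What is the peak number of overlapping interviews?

Sweep the timeline, counting +1 at each start and −1 at each end (ends before starts at a tie):
t=2 start Tariq → 1
t=4 start Kenji → 2
t=5 end Tariq → 1
t=9 end Kenji → 0
t=13 start Aoife → 1
t=16 start Elena → 2
t=16 start Jonas → 3
t=17 end Aoife → 2
t=18 end Elena → 1
t=20 end Jonas → 0
t=30 start Nadia → 1
t=32 end Nadia → 0
Peak is 3, at t=16 (Aoife, Elena, Jonas).

3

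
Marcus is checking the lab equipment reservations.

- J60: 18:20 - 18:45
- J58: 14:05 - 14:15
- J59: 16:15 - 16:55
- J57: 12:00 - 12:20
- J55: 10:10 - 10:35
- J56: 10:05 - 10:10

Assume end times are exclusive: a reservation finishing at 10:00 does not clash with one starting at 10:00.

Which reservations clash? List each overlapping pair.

Check each pair: they overlap iff neither finishes before the other starts.
Sorted by start: J56, J55, J57, J58, J59, J60.
J55 starts exactly when J56 ends (back-to-back, no overlap), so J56 has no further overlaps.
J57 starts after J55 ends, so J55 has no further overlaps.
J58 starts after J57 ends, so J57 has no further overlaps.
J59 starts after J58 ends, so J58 has no further overlaps.
J60 starts after J59 ends.

no conflicts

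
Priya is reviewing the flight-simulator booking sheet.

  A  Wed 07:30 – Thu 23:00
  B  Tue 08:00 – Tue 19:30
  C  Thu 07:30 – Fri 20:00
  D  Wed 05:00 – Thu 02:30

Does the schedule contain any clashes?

Check each pair: they overlap iff neither finishes before the other starts.
Sorted by start: B, D, A, C.
D starts after B ends, so B has no further overlaps.
A starts before D ends → D and A overlap.
That's a conflict, so the schedule is not conflict-free.

Yes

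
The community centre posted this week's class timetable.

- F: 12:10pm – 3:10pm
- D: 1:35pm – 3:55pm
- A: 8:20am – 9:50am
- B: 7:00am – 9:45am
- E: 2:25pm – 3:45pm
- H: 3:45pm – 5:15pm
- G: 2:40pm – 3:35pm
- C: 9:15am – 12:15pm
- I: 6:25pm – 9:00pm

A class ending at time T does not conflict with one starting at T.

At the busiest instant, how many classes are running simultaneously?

Walk through starts and ends in time order (an end at T is processed before a start at T):
7:00am start B → 1
8:20am start A → 2
9:15am start C → 3
9:45am end B → 2
9:50am end A → 1
12:10pm start F → 2
12:15pm end C → 1
1:35pm start D → 2
2:25pm start E → 3
2:40pm start G → 4
3:10pm end F → 3
3:35pm end G → 2
3:45pm end E → 1
3:45pm start H → 2
3:55pm end D → 1
5:15pm end H → 0
6:25pm start I → 1
9:00pm end I → 0
Peak is 4, at 2:40pm (D, E, F, G).

4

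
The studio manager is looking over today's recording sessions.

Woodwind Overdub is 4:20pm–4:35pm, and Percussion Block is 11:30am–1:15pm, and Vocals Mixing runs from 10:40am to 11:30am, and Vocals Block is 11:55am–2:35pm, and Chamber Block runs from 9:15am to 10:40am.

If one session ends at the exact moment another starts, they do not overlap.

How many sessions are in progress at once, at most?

Walk through starts and ends in time order (an end at T is processed before a start at T):
9:15am start Chamber Block → 1
10:40am end Chamber Block → 0
10:40am start Vocals Mixing → 1
11:30am end Vocals Mixing → 0
11:30am start Percussion Block → 1
11:55am start Vocals Block → 2
1:15pm end Percussion Block → 1
2:35pm end Vocals Block → 0
4:20pm start Woodwind Overdub → 1
4:35pm end Woodwind Overdub → 0
Peak is 2, at 11:55am (Percussion Block, Vocals Block).

2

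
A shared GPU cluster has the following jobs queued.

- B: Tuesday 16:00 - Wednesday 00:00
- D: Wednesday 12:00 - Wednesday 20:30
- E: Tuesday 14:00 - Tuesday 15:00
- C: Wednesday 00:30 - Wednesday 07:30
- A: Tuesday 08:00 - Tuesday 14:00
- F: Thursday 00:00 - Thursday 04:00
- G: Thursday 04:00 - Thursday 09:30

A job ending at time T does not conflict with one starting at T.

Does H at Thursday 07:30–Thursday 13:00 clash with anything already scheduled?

A: ends Tuesday 14:00 at or before H starts Thursday 07:30 → clear.
E: ends Tuesday 15:00 at or before H starts Thursday 07:30 → clear.
B: ends Wednesday 00:00 at or before H starts Thursday 07:30 → clear.
C: ends Wednesday 07:30 at or before H starts Thursday 07:30 → clear.
D: ends Wednesday 20:30 at or before H starts Thursday 07:30 → clear.
F: ends Thursday 04:00 at or before H starts Thursday 07:30 → clear.
G: starts Thursday 04:00 before H ends Thursday 13:00, and ends Thursday 09:30 after H starts Thursday 07:30 → overlap.
H overlaps G.

Yes — it overlaps G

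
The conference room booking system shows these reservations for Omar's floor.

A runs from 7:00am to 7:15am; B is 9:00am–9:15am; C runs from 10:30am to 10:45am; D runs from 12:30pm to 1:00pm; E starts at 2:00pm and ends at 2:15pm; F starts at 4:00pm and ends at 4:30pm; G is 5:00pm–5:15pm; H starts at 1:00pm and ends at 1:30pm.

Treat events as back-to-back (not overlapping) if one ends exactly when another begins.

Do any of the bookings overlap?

No

Check each pair: they overlap iff neither finishes before the other starts.
Sorted by start: A, B, C, D, H, E, F, G.
B starts after A ends, so A has no further overlaps.
C starts after B ends, so B has no further overlaps.
D starts after C ends, so C has no further overlaps.
H starts exactly when D ends (back-to-back, no overlap), so D has no further overlaps.
E starts after H ends, so H has no further overlaps.
F starts after E ends, so E has no further overlaps.
G starts after F ends.
Every pair is clear; the schedule has no overlaps.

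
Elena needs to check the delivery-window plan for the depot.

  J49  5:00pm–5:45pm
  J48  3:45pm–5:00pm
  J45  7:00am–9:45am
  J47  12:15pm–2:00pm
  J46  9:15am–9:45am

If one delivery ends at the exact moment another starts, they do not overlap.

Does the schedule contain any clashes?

Yes

Check each pair: they overlap iff neither finishes before the other starts.
Sorted by start: J45, J46, J47, J48, J49.
J46 starts before J45 ends → J45 and J46 overlap.
That's a conflict, so the schedule is not conflict-free.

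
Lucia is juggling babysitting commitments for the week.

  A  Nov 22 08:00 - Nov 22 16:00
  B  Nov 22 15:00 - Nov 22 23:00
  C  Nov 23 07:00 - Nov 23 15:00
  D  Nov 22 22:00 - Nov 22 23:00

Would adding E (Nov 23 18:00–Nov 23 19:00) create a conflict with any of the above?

A: ends Nov 22 16:00 at or before E starts Nov 23 18:00 → clear.
B: ends Nov 22 23:00 at or before E starts Nov 23 18:00 → clear.
D: ends Nov 22 23:00 at or before E starts Nov 23 18:00 → clear.
C: ends Nov 23 15:00 at or before E starts Nov 23 18:00 → clear.

No — it doesn't clash with anything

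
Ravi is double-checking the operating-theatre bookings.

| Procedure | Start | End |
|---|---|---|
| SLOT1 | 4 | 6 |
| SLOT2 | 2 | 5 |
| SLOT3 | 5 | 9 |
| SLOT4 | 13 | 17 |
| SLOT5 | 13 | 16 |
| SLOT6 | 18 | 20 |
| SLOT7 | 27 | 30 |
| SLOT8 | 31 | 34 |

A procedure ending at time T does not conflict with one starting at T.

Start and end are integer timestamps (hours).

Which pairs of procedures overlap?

Sorted by start: SLOT2, SLOT1, SLOT3, SLOT4, SLOT5, SLOT6, SLOT7, SLOT8.
SLOT1 starts before SLOT2 ends → SLOT2 and SLOT1 overlap.
SLOT3 starts exactly when SLOT2 ends (back-to-back, no overlap); SLOT2 is clear from here.
SLOT3 starts before SLOT1 ends → SLOT1 and SLOT3 overlap.
SLOT4 starts after SLOT1 ends; SLOT1 is clear from here.
SLOT4 starts after SLOT3 ends; SLOT3 is clear from here.
SLOT5 starts before SLOT4 ends → SLOT4 and SLOT5 overlap.
SLOT6 starts after SLOT4 ends; SLOT4 is clear from here.
SLOT6 starts after SLOT5 ends; SLOT5 is clear from here.
SLOT7 starts after SLOT6 ends; SLOT6 is clear from here.
SLOT8 starts after SLOT7 ends.

SLOT1 & SLOT2, SLOT1 & SLOT3, SLOT4 & SLOT5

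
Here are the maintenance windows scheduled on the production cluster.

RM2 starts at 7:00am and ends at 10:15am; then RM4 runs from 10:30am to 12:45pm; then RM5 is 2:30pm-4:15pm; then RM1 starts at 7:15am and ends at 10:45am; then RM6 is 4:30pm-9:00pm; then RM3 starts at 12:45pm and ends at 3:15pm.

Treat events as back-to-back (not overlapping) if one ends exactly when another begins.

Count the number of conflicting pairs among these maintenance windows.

3

Sorted by start: RM2, RM1, RM4, RM3, RM5, RM6.
RM1 starts before RM2 ends → RM2 and RM1 overlap.
RM4 starts after RM2 ends; RM2 is clear from here.
RM4 starts before RM1 ends → RM1 and RM4 overlap.
RM3 starts after RM1 ends; RM1 is clear from here.
RM3 starts exactly when RM4 ends (back-to-back, no overlap); RM4 is clear from here.
RM5 starts before RM3 ends → RM3 and RM5 overlap.
RM6 starts after RM3 ends.
RM6 starts after RM5 ends.
Overlapping pairs: RM1 & RM2, RM1 & RM4, RM3 & RM5 — 3 in total.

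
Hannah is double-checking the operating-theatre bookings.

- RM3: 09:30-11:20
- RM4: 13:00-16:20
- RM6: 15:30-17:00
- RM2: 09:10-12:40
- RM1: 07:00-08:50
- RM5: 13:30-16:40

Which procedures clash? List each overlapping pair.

Sorted by start: RM1, RM2, RM3, RM4, RM5, RM6.
RM2 starts after RM1 ends; RM1 is clear from here.
RM3 starts before RM2 ends → RM2 and RM3 overlap.
RM4 starts after RM2 ends; RM2 is clear from here.
RM4 starts after RM3 ends; RM3 is clear from here.
RM5 starts before RM4 ends → RM4 and RM5 overlap.
RM6 starts before RM4 ends → RM4 and RM6 overlap.
RM6 starts before RM5 ends → RM5 and RM6 overlap.

RM2 & RM3, RM4 & RM5, RM4 & RM6, RM5 & RM6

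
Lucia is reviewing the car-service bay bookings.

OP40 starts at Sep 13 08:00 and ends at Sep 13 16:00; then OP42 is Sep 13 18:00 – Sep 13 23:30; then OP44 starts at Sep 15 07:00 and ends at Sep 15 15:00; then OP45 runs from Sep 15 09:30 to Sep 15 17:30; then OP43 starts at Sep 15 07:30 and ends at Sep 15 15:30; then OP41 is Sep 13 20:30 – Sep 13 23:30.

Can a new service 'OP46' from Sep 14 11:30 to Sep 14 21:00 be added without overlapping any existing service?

OP40: ends Sep 13 16:00 at or before OP46 starts Sep 14 11:30 → clear.
OP42: ends Sep 13 23:30 at or before OP46 starts Sep 14 11:30 → clear.
OP41: ends Sep 13 23:30 at or before OP46 starts Sep 14 11:30 → clear.
OP44: starts Sep 15 07:00 at or after OP46 ends Sep 14 21:00 → clear.
OP43: starts Sep 15 07:30 at or after OP46 ends Sep 14 21:00 → clear.
OP45: starts Sep 15 09:30 at or after OP46 ends Sep 14 21:00 → clear.

Yes — the slot is free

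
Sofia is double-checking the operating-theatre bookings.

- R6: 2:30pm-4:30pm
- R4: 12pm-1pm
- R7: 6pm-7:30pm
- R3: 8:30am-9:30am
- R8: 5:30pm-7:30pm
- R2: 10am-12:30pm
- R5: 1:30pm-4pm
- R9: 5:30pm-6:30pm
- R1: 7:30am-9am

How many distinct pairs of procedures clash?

6

Sorted by start: R1, R3, R2, R4, R5, R6, R8, R9, R7.
R3 starts before R1 ends → R1 and R3 overlap.
R2 starts after R1 ends, so R1 has no further overlaps.
R2 starts after R3 ends, so R3 has no further overlaps.
R4 starts before R2 ends → R2 and R4 overlap.
R5 starts after R2 ends, so R2 has no further overlaps.
R5 starts after R4 ends, so R4 has no further overlaps.
R6 starts before R5 ends → R5 and R6 overlap.
R8 starts after R5 ends, so R5 has no further overlaps.
R8 starts after R6 ends, so R6 has no further overlaps.
R9 starts before R8 ends → R8 and R9 overlap.
R7 starts before R8 ends → R8 and R7 overlap.
R7 starts before R9 ends → R9 and R7 overlap.
Overlapping pairs: R1 & R3, R2 & R4, R5 & R6, R7 & R8, R7 & R9, R8 & R9 — 6 in total.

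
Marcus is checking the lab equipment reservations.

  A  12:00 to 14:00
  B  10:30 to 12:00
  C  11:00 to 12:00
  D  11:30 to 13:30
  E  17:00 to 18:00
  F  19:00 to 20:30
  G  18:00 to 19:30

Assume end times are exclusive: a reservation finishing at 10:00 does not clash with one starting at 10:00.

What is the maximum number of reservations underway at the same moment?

3

Walk through starts and ends in time order (an end at T is processed before a start at T):
10:30 start B → 1
11:00 start C → 2
11:30 start D → 3
12:00 end B → 2
12:00 end C → 1
12:00 start A → 2
13:30 end D → 1
14:00 end A → 0
17:00 start E → 1
18:00 end E → 0
18:00 start G → 1
19:00 start F → 2
19:30 end G → 1
20:30 end F → 0
Peak is 3, at 11:30 (B, C, D).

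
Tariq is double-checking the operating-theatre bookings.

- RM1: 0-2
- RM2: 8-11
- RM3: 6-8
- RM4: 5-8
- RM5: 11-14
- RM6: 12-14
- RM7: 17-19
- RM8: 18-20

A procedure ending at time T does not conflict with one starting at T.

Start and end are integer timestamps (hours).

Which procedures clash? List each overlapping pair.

RM3 & RM4, RM5 & RM6, RM7 & RM8

Check each pair: they overlap iff neither finishes before the other starts.
Sorted by start: RM1, RM4, RM3, RM2, RM5, RM6, RM7, RM8.
RM4 starts after RM1 ends — done with RM1.
RM3 starts before RM4 ends → RM4 and RM3 overlap.
RM2 starts exactly when RM4 ends (back-to-back, no overlap) — done with RM4.
RM2 starts exactly when RM3 ends (back-to-back, no overlap) — done with RM3.
RM5 starts exactly when RM2 ends (back-to-back, no overlap) — done with RM2.
RM6 starts before RM5 ends → RM5 and RM6 overlap.
RM7 starts after RM5 ends — done with RM5.
RM7 starts after RM6 ends — done with RM6.
RM8 starts before RM7 ends → RM7 and RM8 overlap.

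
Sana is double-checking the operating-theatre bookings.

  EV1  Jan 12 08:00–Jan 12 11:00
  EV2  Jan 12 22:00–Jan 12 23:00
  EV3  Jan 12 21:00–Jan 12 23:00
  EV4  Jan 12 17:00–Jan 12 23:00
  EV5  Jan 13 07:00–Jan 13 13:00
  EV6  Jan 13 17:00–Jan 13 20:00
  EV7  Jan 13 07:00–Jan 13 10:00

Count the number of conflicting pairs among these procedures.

Sorted by start: EV1, EV4, EV3, EV2, EV5, EV7, EV6.
EV4 starts after EV1 ends; EV1 is clear from here.
EV3 starts before EV4 ends → EV4 and EV3 overlap.
EV2 starts before EV4 ends → EV4 and EV2 overlap.
EV5 starts after EV4 ends; EV4 is clear from here.
EV2 starts before EV3 ends → EV3 and EV2 overlap.
EV5 starts after EV3 ends; EV3 is clear from here.
EV5 starts after EV2 ends; EV2 is clear from here.
EV7 starts before EV5 ends → EV5 and EV7 overlap.
EV6 starts after EV5 ends.
EV6 starts after EV7 ends.
Overlapping pairs: EV2 & EV3, EV2 & EV4, EV3 & EV4, EV5 & EV7 — 4 in total.

4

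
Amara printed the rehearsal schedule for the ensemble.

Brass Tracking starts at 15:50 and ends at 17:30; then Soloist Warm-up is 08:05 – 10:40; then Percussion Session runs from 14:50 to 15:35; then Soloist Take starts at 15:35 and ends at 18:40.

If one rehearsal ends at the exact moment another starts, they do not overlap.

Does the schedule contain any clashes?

Check each pair: they overlap iff neither finishes before the other starts.
Sorted by start: Soloist Warm-up, Percussion Session, Soloist Take, Brass Tracking.
Percussion Session starts after Soloist Warm-up ends, so Soloist Warm-up has no further overlaps.
Soloist Take starts exactly when Percussion Session ends (back-to-back, no overlap), so Percussion Session has no further overlaps.
Brass Tracking starts before Soloist Take ends → Soloist Take and Brass Tracking overlap.
That's a conflict, so the schedule is not conflict-free.

Yes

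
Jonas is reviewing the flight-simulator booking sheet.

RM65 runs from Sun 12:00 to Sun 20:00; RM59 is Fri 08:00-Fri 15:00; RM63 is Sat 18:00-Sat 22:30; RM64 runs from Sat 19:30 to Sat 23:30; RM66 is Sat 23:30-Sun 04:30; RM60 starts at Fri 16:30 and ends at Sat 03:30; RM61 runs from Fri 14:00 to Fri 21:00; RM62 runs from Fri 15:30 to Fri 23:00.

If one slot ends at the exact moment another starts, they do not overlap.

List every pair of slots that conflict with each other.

Sorted by start: RM59, RM61, RM62, RM60, RM63, RM64, RM66, RM65.
RM61 starts before RM59 ends → RM59 and RM61 overlap.
RM62 starts after RM59 ends; RM59 is clear from here.
RM62 starts before RM61 ends → RM61 and RM62 overlap.
RM60 starts before RM61 ends → RM61 and RM60 overlap.
RM63 starts after RM61 ends; RM61 is clear from here.
RM60 starts before RM62 ends → RM62 and RM60 overlap.
RM63 starts after RM62 ends; RM62 is clear from here.
RM63 starts after RM60 ends; RM60 is clear from here.
RM64 starts before RM63 ends → RM63 and RM64 overlap.
RM66 starts after RM63 ends; RM63 is clear from here.
RM66 starts exactly when RM64 ends (back-to-back, no overlap); RM64 is clear from here.
RM65 starts after RM66 ends.

RM59 & RM61, RM60 & RM61, RM60 & RM62, RM61 & RM62, RM63 & RM64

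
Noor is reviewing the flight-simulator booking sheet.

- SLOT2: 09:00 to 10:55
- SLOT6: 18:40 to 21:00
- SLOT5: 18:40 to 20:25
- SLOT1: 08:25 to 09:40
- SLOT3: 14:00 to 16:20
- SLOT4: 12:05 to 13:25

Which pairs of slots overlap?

SLOT1 & SLOT2, SLOT5 & SLOT6

Sorted by start: SLOT1, SLOT2, SLOT4, SLOT3, SLOT5, SLOT6.
SLOT2 starts before SLOT1 ends → SLOT1 and SLOT2 overlap.
SLOT4 starts after SLOT1 ends, so nothing later overlaps SLOT1 either.
SLOT4 starts after SLOT2 ends, so nothing later overlaps SLOT2 either.
SLOT3 starts after SLOT4 ends, so nothing later overlaps SLOT4 either.
SLOT5 starts after SLOT3 ends, so nothing later overlaps SLOT3 either.
SLOT6 starts before SLOT5 ends → SLOT5 and SLOT6 overlap.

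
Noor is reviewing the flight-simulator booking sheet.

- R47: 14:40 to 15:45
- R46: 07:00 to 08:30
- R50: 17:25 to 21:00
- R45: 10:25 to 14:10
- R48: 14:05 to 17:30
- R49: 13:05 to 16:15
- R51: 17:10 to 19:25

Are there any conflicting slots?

Yes

Two intervals overlap when each starts before the other ends.
Sorted by start: R46, R45, R49, R48, R47, R51, R50.
R45 starts after R46 ends, so R46 has no further overlaps.
R49 starts before R45 ends → R45 and R49 overlap.
That's a conflict, so the schedule is not conflict-free.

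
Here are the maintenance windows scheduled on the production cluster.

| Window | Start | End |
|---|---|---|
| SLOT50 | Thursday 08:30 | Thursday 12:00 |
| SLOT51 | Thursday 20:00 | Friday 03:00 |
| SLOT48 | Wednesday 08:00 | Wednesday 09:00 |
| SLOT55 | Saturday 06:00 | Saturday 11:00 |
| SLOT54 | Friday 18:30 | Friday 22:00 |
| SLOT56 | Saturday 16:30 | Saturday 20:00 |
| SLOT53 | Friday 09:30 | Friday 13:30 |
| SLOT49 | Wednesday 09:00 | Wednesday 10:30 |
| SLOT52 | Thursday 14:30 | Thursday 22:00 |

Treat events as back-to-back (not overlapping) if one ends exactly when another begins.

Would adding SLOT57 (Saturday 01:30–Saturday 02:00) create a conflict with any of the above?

No — it doesn't clash with anything

SLOT48: ends Wednesday 09:00 at or before SLOT57 starts Saturday 01:30 → clear.
SLOT49: ends Wednesday 10:30 at or before SLOT57 starts Saturday 01:30 → clear.
SLOT50: ends Thursday 12:00 at or before SLOT57 starts Saturday 01:30 → clear.
SLOT52: ends Thursday 22:00 at or before SLOT57 starts Saturday 01:30 → clear.
SLOT51: ends Friday 03:00 at or before SLOT57 starts Saturday 01:30 → clear.
SLOT53: ends Friday 13:30 at or before SLOT57 starts Saturday 01:30 → clear.
SLOT54: ends Friday 22:00 at or before SLOT57 starts Saturday 01:30 → clear.
SLOT55: starts Saturday 06:00 at or after SLOT57 ends Saturday 02:00 → clear.
SLOT56: starts Saturday 16:30 at or after SLOT57 ends Saturday 02:00 → clear.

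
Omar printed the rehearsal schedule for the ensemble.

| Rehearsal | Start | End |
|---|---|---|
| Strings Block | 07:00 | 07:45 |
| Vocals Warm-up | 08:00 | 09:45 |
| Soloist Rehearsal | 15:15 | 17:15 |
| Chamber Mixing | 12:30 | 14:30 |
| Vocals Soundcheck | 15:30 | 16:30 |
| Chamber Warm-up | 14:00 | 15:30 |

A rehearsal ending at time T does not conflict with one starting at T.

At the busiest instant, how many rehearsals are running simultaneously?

2

Sweep the timeline, counting +1 at each start and −1 at each end (ends before starts at a tie):
07:00 start Strings Block → 1
07:45 end Strings Block → 0
08:00 start Vocals Warm-up → 1
09:45 end Vocals Warm-up → 0
12:30 start Chamber Mixing → 1
14:00 start Chamber Warm-up → 2
14:30 end Chamber Mixing → 1
15:15 start Soloist Rehearsal → 2
15:30 end Chamber Warm-up → 1
15:30 start Vocals Soundcheck → 2
16:30 end Vocals Soundcheck → 1
17:15 end Soloist Rehearsal → 0
Peak is 2, at 14:00 (Chamber Mixing, Chamber Warm-up).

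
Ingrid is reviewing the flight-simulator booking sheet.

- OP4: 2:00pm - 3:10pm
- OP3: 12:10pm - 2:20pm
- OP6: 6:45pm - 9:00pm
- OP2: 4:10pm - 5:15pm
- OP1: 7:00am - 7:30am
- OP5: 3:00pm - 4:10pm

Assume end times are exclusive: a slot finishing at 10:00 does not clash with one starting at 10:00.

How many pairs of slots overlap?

Sorted by start: OP1, OP3, OP4, OP5, OP2, OP6.
OP3 starts after OP1 ends; OP1 is clear from here.
OP4 starts before OP3 ends → OP3 and OP4 overlap.
OP5 starts after OP3 ends; OP3 is clear from here.
OP5 starts before OP4 ends → OP4 and OP5 overlap.
OP2 starts after OP4 ends; OP4 is clear from here.
OP2 starts exactly when OP5 ends (back-to-back, no overlap); OP5 is clear from here.
OP6 starts after OP2 ends.
Overlapping pairs: OP3 & OP4, OP4 & OP5 — 2 in total.

2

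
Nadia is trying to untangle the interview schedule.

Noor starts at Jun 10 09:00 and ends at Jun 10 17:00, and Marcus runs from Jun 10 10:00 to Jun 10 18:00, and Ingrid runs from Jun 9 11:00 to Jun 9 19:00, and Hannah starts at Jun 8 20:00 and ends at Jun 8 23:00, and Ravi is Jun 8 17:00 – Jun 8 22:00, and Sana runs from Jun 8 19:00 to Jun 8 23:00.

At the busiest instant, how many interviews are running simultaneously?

Walk through starts and ends in time order (an end at T is processed before a start at T):
Jun 8 17:00 start Ravi → 1
Jun 8 19:00 start Sana → 2
Jun 8 20:00 start Hannah → 3
Jun 8 22:00 end Ravi → 2
Jun 8 23:00 end Hannah → 1
Jun 8 23:00 end Sana → 0
Jun 9 11:00 start Ingrid → 1
Jun 9 19:00 end Ingrid → 0
Jun 10 09:00 start Noor → 1
Jun 10 10:00 start Marcus → 2
Jun 10 17:00 end Noor → 1
Jun 10 18:00 end Marcus → 0
Peak is 3, at Jun 8 20:00 (Hannah, Ravi, Sana).

3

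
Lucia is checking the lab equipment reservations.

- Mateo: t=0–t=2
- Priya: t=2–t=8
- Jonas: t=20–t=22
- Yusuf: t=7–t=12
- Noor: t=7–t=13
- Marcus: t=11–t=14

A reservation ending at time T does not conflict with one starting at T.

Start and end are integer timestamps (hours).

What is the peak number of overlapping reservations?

Sort all start/end points and keep a running count:
t=0 start Mateo → 1
t=2 end Mateo → 0
t=2 start Priya → 1
t=7 start Noor → 2
t=7 start Yusuf → 3
t=8 end Priya → 2
t=11 start Marcus → 3
t=12 end Yusuf → 2
t=13 end Noor → 1
t=14 end Marcus → 0
t=20 start Jonas → 1
t=22 end Jonas → 0
Peak is 3, at t=7 (Noor, Priya, Yusuf).

3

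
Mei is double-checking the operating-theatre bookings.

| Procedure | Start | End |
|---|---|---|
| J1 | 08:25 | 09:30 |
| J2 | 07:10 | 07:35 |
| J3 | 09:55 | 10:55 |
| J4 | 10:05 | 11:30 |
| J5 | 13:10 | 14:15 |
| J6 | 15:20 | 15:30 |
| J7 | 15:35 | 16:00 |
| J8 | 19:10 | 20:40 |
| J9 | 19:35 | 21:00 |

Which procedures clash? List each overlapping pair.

Two intervals overlap when each starts before the other ends.
Sorted by start: J2, J1, J3, J4, J5, J6, J7, J8, J9.
J1 starts after J2 ends, so nothing later overlaps J2 either.
J3 starts after J1 ends, so nothing later overlaps J1 either.
J4 starts before J3 ends → J3 and J4 overlap.
J5 starts after J3 ends, so nothing later overlaps J3 either.
J5 starts after J4 ends, so nothing later overlaps J4 either.
J6 starts after J5 ends, so nothing later overlaps J5 either.
J7 starts after J6 ends, so nothing later overlaps J6 either.
J8 starts after J7 ends, so nothing later overlaps J7 either.
J9 starts before J8 ends → J8 and J9 overlap.

J3 & J4, J8 & J9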